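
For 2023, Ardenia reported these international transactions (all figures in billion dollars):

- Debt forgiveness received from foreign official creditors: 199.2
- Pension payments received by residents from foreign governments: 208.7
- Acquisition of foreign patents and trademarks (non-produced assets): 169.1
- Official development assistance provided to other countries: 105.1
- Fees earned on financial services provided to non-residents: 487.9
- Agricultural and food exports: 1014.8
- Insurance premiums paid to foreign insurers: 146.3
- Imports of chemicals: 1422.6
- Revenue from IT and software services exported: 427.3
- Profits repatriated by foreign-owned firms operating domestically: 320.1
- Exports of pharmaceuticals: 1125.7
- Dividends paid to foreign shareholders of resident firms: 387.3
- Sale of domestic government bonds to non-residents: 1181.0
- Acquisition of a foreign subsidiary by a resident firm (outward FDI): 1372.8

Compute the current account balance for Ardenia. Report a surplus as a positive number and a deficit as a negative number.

Goods: 1125.7 + 1014.8 - 1422.6 = 717.9
Services: -146.3 + 487.9 + 427.3 = 768.9
Primary income: -387.3 - 320.1 = -707.4
Secondary income: 208.7 - 105.1 = 103.6
Current account = 717.9 + 768.9 + (-707.4) + 103.6 = 883.0
(Excluded from the current account — capital account: debt forgiveness received from foreign official creditors 199.2, acquisition of foreign patents and trademarks (non-produced assets) 169.1; financial account: sale of domestic government bonds to non-residents 1181.0, acquisition of a foreign subsidiary by a resident firm (outward FDI) 1372.8.)

883.0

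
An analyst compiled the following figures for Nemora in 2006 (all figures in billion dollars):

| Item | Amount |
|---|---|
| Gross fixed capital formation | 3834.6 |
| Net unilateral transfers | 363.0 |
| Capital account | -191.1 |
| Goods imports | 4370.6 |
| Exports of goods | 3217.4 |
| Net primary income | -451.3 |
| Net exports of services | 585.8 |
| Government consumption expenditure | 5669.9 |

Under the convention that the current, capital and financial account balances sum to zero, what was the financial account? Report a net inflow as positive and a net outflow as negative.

846.8

Goods balance = 3217.4 - 4370.6 = -1153.2
Services balance = 585.8
Trade balance (goods + services) = -1153.2 + 585.8 = -567.4
Net primary income = -451.3
Net secondary income = 363.0
Current account = -567.4 + (-451.3) + 363.0 = -655.7
Financial account = -(-655.7 + (-191.1)) = 846.8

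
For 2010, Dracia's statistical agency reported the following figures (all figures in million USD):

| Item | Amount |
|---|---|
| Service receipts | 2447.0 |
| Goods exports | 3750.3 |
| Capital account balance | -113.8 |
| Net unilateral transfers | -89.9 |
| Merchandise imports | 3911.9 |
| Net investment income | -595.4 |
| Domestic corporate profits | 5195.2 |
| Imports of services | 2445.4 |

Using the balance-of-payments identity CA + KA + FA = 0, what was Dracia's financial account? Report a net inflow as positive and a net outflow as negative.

959.1

Goods balance = 3750.3 - 3911.9 = -161.6
Services balance = 2447.0 - 2445.4 = 1.6
Trade balance (goods + services) = -161.6 + 1.6 = -160.0
Net primary income = -595.4
Net secondary income = -89.9
Current account = -160.0 + (-595.4) + (-89.9) = -845.3
Financial account = -(-845.3 + (-113.8)) = 959.1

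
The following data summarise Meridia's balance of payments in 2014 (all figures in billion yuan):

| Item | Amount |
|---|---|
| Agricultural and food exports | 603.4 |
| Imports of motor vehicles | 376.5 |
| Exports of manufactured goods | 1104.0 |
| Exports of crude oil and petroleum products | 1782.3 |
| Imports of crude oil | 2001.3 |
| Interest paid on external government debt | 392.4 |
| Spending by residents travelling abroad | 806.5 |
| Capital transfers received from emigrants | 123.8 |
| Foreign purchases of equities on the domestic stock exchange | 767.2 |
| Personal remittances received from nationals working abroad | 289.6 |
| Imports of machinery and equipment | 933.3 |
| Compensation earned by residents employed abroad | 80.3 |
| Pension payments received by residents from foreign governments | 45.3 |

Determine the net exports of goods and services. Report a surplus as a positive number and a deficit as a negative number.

Goods: -376.5 - 933.3 + 603.4 - 2001.3 + 1782.3 + 1104.0 = 178.6
Services: -806.5
Trade balance = 178.6 + (-806.5) = -627.9
(Excluded from the trade balance — primary income: interest paid on external government debt 392.4, compensation earned by residents employed abroad 80.3; capital account: capital transfers received from emigrants 123.8; financial account: foreign purchases of equities on the domestic stock exchange 767.2; secondary income: personal remittances received from nationals working abroad 289.6, pension payments received by residents from foreign governments 45.3.)

-627.9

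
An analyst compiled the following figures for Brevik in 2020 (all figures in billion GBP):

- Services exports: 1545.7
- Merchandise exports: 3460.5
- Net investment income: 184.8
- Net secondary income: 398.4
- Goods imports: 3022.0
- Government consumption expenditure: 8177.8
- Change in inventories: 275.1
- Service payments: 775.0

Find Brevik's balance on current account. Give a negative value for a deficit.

1792.4

Goods balance = 3460.5 - 3022.0 = 438.5
Services balance = 1545.7 - 775.0 = 770.7
Trade balance (goods + services) = 438.5 + 770.7 = 1209.2
Net primary income = 184.8
Net secondary income = 398.4
Current account = 1209.2 + 184.8 + 398.4 = 1792.4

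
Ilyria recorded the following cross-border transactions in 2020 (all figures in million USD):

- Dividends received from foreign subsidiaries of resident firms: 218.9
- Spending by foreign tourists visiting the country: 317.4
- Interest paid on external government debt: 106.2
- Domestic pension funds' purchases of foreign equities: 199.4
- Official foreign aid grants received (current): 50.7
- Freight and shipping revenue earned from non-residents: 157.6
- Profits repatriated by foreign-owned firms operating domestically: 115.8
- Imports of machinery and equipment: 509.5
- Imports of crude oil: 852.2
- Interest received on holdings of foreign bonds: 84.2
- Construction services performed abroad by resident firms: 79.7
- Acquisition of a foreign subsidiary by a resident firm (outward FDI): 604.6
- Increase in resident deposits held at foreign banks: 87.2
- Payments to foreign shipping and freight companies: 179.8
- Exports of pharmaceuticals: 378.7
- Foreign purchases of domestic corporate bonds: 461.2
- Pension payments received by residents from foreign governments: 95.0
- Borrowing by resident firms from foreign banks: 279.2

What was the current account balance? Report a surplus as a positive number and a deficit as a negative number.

Goods: -509.5 + 378.7 - 852.2 = -983.0
Services: 79.7 + 317.4 + 157.6 - 179.8 = 374.9
Primary income: 218.9 + 84.2 - 106.2 - 115.8 = 81.1
Secondary income: 95.0 + 50.7 = 145.7
Current account = (-983.0) + 374.9 + 81.1 + 145.7 = -381.3
(Excluded from the current account — financial account: domestic pension funds' purchases of foreign equities 199.4, acquisition of a foreign subsidiary by a resident firm (outward FDI) 604.6, increase in resident deposits held at foreign banks 87.2, foreign purchases of domestic corporate bonds 461.2, borrowing by resident firms from foreign banks 279.2.)

-381.3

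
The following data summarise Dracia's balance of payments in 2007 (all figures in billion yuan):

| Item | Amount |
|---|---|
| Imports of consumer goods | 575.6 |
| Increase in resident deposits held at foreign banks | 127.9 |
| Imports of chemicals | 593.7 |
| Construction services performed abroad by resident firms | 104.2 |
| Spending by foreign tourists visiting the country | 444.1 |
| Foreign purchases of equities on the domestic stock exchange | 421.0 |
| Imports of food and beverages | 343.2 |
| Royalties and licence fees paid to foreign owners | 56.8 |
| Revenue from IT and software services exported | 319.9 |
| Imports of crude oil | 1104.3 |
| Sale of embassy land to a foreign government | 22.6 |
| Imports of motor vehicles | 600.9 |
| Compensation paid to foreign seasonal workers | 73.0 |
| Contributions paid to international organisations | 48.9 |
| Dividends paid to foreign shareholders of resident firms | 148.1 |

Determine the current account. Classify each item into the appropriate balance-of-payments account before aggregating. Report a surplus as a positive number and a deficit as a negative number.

Goods: -593.7 - 600.9 - 343.2 - 575.6 - 1104.3 = -3217.7
Services: 319.9 - 56.8 + 104.2 + 444.1 = 811.4
Primary income: -148.1 - 73.0 = -221.1
Secondary income: -48.9
Current account = (-3217.7) + 811.4 + (-221.1) + (-48.9) = -2676.3
(Excluded from the current account — financial account: increase in resident deposits held at foreign banks 127.9, foreign purchases of equities on the domestic stock exchange 421.0; capital account: sale of embassy land to a foreign government 22.6.)

-2676.3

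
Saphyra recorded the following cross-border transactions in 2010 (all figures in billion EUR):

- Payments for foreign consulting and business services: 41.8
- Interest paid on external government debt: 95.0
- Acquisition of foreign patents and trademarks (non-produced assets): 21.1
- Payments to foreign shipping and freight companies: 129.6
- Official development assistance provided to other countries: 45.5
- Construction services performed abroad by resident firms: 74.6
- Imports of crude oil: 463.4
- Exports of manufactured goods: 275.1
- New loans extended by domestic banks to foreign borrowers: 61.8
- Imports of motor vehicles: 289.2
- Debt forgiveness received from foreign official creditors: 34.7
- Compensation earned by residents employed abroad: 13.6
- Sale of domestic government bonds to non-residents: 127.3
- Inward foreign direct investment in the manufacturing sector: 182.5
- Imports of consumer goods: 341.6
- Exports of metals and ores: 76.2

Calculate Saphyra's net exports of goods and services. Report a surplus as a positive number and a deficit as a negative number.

-839.7

Goods: -463.4 + 275.1 + 76.2 - 341.6 - 289.2 = -742.9
Services: -129.6 - 41.8 + 74.6 = -96.8
Trade balance = -742.9 + (-96.8) = -839.7
(Excluded from the trade balance — primary income: interest paid on external government debt 95.0, compensation earned by residents employed abroad 13.6; capital account: acquisition of foreign patents and trademarks (non-produced assets) 21.1, debt forgiveness received from foreign official creditors 34.7; secondary income: official development assistance provided to other countries 45.5; financial account: new loans extended by domestic banks to foreign borrowers 61.8, sale of domestic government bonds to non-residents 127.3, inward foreign direct investment in the manufacturing sector 182.5.)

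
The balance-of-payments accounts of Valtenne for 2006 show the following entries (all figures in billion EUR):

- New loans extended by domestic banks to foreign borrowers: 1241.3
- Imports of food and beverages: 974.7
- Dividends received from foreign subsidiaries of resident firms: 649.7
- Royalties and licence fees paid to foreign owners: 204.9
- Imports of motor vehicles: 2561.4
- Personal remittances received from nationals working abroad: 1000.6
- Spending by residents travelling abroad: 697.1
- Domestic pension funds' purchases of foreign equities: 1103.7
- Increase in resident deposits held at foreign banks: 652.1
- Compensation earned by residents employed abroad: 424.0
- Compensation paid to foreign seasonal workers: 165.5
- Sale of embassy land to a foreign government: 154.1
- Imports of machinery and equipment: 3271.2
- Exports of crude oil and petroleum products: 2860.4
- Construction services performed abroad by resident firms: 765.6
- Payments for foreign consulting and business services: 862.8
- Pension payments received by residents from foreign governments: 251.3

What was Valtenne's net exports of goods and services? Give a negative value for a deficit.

-4946.1

Goods: -3271.2 - 974.7 - 2561.4 + 2860.4 = -3946.9
Services: -862.8 + 765.6 - 697.1 - 204.9 = -999.2
Trade balance = -3946.9 + (-999.2) = -4946.1
(Excluded from the trade balance — financial account: new loans extended by domestic banks to foreign borrowers 1241.3, domestic pension funds' purchases of foreign equities 1103.7, increase in resident deposits held at foreign banks 652.1; primary income: dividends received from foreign subsidiaries of resident firms 649.7, compensation earned by residents employed abroad 424.0, compensation paid to foreign seasonal workers 165.5; secondary income: personal remittances received from nationals working abroad 1000.6, pension payments received by residents from foreign governments 251.3; capital account: sale of embassy land to a foreign government 154.1.)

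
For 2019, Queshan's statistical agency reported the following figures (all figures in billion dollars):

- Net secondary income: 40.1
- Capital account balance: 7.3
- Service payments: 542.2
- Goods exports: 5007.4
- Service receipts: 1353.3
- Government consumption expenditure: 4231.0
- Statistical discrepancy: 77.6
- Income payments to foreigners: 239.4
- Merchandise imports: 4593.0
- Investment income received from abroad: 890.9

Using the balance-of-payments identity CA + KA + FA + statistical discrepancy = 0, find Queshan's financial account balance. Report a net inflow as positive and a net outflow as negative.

Goods balance = 5007.4 - 4593.0 = 414.4
Services balance = 1353.3 - 542.2 = 811.1
Trade balance (goods + services) = 414.4 + 811.1 = 1225.5
Net primary income = 890.9 - 239.4 = 651.5
Net secondary income = 40.1
Current account = 1225.5 + 651.5 + 40.1 = 1917.1
Financial account = -(1917.1 + 7.3 + 77.6) = -2002.0

-2002.0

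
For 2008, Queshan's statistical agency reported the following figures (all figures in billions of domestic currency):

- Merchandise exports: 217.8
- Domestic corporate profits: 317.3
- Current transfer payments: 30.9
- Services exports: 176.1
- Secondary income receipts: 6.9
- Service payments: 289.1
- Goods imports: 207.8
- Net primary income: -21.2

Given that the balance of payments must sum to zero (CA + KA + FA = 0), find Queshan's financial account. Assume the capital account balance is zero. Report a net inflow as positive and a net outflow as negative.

148.2

Goods balance = 217.8 - 207.8 = 10.0
Services balance = 176.1 - 289.1 = -113.0
Trade balance (goods + services) = 10.0 + (-113.0) = -103.0
Net primary income = -21.2
Net secondary income = 6.9 - 30.9 = -24.0
Current account = -103.0 + (-21.2) + (-24.0) = -148.2
Financial account = -(-148.2) = 148.2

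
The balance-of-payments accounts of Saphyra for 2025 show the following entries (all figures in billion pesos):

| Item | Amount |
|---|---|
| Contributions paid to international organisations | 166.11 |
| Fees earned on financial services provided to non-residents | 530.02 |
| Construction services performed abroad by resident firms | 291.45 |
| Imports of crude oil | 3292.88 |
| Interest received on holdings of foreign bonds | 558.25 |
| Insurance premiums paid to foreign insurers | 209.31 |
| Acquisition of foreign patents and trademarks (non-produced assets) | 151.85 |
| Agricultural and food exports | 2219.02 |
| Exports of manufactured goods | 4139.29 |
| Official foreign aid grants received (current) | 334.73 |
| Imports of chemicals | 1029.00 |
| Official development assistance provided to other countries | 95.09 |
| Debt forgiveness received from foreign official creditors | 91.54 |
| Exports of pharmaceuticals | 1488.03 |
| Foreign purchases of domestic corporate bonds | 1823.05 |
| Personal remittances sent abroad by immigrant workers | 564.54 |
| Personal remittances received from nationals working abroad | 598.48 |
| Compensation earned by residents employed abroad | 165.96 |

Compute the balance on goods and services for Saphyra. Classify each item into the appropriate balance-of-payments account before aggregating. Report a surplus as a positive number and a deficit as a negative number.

Goods: -3292.88 + 1488.03 + 4139.29 - 1029.00 + 2219.02 = 3524.46
Services: -209.31 + 291.45 + 530.02 = 612.16
Trade balance = 3524.46 + 612.16 = 4136.62
(Excluded from the trade balance — secondary income: contributions paid to international organisations 166.11, official foreign aid grants received (current) 334.73, official development assistance provided to other countries 95.09, personal remittances sent abroad by immigrant workers 564.54, personal remittances received from nationals working abroad 598.48; primary income: interest received on holdings of foreign bonds 558.25, compensation earned by residents employed abroad 165.96; capital account: acquisition of foreign patents and trademarks (non-produced assets) 151.85, debt forgiveness received from foreign official creditors 91.54; financial account: foreign purchases of domestic corporate bonds 1823.05.)

4136.62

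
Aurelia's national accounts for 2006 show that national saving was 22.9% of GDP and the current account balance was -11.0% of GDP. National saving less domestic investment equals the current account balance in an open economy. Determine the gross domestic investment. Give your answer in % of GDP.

33.9

I = S - CA = 22.9 - (-11.0) = 33.9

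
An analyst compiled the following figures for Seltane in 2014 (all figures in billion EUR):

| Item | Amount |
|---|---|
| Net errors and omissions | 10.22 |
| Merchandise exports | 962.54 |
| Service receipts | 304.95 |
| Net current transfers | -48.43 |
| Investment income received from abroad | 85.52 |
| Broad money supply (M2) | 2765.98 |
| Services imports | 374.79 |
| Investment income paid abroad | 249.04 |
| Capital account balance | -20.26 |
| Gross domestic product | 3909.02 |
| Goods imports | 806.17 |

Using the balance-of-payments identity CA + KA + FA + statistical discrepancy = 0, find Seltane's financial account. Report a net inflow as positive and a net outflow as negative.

Goods balance = 962.54 - 806.17 = 156.37
Services balance = 304.95 - 374.79 = -69.84
Trade balance (goods + services) = 156.37 + (-69.84) = 86.53
Net primary income = 85.52 - 249.04 = -163.52
Net secondary income = -48.43
Current account = 86.53 + (-163.52) + (-48.43) = -125.42
Financial account = -(-125.42 + (-20.26) + 10.22) = 135.46

135.46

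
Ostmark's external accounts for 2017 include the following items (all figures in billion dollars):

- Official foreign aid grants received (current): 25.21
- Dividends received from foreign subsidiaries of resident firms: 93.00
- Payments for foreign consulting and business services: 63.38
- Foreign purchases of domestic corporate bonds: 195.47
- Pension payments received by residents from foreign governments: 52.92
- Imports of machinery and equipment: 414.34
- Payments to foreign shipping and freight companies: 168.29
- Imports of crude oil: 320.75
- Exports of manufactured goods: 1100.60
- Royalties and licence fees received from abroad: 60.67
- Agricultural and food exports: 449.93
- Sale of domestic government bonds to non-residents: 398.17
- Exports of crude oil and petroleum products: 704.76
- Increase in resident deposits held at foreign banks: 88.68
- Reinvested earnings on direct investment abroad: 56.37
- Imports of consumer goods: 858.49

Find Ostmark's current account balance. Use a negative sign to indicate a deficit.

718.21

Goods: -858.49 + 704.76 + 449.93 + 1100.60 - 320.75 - 414.34 = 661.71
Services: -168.29 - 63.38 + 60.67 = -171.00
Primary income: 93.00 + 56.37 = 149.37
Secondary income: 52.92 + 25.21 = 78.13
Current account = 661.71 + (-171.00) + 149.37 + 78.13 = 718.21
(Excluded from the current account — financial account: foreign purchases of domestic corporate bonds 195.47, sale of domestic government bonds to non-residents 398.17, increase in resident deposits held at foreign banks 88.68.)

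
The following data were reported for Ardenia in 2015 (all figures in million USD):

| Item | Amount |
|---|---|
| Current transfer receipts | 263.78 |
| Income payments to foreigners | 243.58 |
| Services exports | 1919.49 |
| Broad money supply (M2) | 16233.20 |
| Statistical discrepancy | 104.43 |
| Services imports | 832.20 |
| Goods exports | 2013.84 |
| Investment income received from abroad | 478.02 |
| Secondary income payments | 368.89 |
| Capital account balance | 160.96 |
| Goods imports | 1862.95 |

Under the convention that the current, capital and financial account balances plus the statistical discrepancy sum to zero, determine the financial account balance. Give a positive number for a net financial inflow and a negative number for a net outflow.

-1632.90

Goods balance = 2013.84 - 1862.95 = 150.89
Services balance = 1919.49 - 832.20 = 1087.29
Trade balance (goods + services) = 150.89 + 1087.29 = 1238.18
Net primary income = 478.02 - 243.58 = 234.44
Net secondary income = 263.78 - 368.89 = -105.11
Current account = 1238.18 + 234.44 + (-105.11) = 1367.51
Financial account = -(1367.51 + 160.96 + 104.43) = -1632.90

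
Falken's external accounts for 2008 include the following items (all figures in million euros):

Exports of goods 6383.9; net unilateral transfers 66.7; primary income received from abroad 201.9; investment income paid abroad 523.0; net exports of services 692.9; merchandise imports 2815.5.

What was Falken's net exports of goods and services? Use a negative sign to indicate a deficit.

4261.3

Goods balance = 6383.9 - 2815.5 = 3568.4
Services balance = 692.9
Trade balance (goods + services) = 3568.4 + 692.9 = 4261.3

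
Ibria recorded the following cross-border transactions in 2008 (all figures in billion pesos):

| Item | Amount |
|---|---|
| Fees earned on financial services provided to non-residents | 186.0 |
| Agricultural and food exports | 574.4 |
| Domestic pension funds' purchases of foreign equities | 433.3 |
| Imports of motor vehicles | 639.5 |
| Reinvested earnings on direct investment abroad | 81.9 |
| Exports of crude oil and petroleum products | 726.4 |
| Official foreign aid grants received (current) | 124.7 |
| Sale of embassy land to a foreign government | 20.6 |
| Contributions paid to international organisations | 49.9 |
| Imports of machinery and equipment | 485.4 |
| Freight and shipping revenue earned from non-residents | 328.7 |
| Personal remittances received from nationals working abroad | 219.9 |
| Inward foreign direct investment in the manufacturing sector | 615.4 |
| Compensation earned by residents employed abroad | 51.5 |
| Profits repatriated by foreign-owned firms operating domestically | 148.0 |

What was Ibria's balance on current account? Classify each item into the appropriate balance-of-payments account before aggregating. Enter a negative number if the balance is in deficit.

970.7

Goods: -485.4 + 726.4 + 574.4 - 639.5 = 175.9
Services: 328.7 + 186.0 = 514.7
Primary income: 81.9 + 51.5 - 148.0 = -14.6
Secondary income: 124.7 - 49.9 + 219.9 = 294.7
Current account = 175.9 + 514.7 + (-14.6) + 294.7 = 970.7
(Excluded from the current account — financial account: domestic pension funds' purchases of foreign equities 433.3, inward foreign direct investment in the manufacturing sector 615.4; capital account: sale of embassy land to a foreign government 20.6.)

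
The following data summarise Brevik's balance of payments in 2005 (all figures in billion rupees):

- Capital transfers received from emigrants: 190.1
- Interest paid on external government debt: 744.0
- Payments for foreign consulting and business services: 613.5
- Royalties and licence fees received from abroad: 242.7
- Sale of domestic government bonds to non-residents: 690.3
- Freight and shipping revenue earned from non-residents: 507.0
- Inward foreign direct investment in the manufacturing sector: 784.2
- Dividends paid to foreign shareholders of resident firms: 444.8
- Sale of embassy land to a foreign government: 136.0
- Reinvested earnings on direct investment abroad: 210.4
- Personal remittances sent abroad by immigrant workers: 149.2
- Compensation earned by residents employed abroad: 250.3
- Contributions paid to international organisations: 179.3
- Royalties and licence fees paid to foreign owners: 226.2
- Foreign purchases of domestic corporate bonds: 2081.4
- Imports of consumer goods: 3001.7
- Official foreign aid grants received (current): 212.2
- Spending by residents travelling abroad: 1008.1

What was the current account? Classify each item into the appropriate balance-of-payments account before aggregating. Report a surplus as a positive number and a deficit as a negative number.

-4944.2

Goods: -3001.7
Services: 507.0 - 226.2 - 1008.1 - 613.5 + 242.7 = -1098.1
Primary income: -444.8 + 250.3 + 210.4 - 744.0 = -728.1
Secondary income: 212.2 - 179.3 - 149.2 = -116.3
Current account = (-3001.7) + (-1098.1) + (-728.1) + (-116.3) = -4944.2
(Excluded from the current account — capital account: capital transfers received from emigrants 190.1, sale of embassy land to a foreign government 136.0; financial account: sale of domestic government bonds to non-residents 690.3, inward foreign direct investment in the manufacturing sector 784.2, foreign purchases of domestic corporate bonds 2081.4.)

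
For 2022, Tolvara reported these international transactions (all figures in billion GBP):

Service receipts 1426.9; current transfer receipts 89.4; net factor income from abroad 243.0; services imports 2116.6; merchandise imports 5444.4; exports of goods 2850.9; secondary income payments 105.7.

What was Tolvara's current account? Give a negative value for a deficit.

Goods balance = 2850.9 - 5444.4 = -2593.5
Services balance = 1426.9 - 2116.6 = -689.7
Trade balance (goods + services) = -2593.5 + (-689.7) = -3283.2
Net primary income = 243.0
Net secondary income = 89.4 - 105.7 = -16.3
Current account = -3283.2 + 243.0 + (-16.3) = -3056.5

-3056.5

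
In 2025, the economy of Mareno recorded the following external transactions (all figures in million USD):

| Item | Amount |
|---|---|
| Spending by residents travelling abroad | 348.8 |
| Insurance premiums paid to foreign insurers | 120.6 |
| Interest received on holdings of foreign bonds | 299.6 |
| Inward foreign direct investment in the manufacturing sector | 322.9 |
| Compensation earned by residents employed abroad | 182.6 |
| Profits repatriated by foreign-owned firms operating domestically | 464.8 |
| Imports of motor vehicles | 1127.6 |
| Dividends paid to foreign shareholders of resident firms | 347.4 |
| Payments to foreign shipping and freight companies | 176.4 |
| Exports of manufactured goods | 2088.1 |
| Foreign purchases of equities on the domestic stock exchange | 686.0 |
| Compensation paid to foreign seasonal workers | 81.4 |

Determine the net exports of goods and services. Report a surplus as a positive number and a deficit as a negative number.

Goods: 2088.1 - 1127.6 = 960.5
Services: -176.4 - 348.8 - 120.6 = -645.8
Trade balance = 960.5 + (-645.8) = 314.7
(Excluded from the trade balance — primary income: interest received on holdings of foreign bonds 299.6, compensation earned by residents employed abroad 182.6, profits repatriated by foreign-owned firms operating domestically 464.8, dividends paid to foreign shareholders of resident firms 347.4, compensation paid to foreign seasonal workers 81.4; financial account: inward foreign direct investment in the manufacturing sector 322.9, foreign purchases of equities on the domestic stock exchange 686.0.)

314.7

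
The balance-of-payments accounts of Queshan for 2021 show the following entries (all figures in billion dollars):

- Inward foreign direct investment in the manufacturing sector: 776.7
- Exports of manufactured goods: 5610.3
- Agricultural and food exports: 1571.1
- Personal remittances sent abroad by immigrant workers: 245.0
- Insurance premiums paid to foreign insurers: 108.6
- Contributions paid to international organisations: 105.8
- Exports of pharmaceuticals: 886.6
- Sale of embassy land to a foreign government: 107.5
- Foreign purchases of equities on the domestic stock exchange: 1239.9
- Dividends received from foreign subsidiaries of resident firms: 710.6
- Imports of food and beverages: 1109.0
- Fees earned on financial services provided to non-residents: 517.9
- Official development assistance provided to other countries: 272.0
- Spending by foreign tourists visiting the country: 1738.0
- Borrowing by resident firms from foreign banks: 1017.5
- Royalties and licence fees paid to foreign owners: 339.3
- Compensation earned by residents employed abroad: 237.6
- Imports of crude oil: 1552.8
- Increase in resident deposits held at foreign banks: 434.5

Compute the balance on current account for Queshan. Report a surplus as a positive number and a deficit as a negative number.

7539.6

Goods: 1571.1 + 886.6 - 1552.8 + 5610.3 - 1109.0 = 5406.2
Services: 517.9 + 1738.0 - 339.3 - 108.6 = 1808.0
Primary income: 710.6 + 237.6 = 948.2
Secondary income: -105.8 - 245.0 - 272.0 = -622.8
Current account = 5406.2 + 1808.0 + 948.2 + (-622.8) = 7539.6
(Excluded from the current account — financial account: inward foreign direct investment in the manufacturing sector 776.7, foreign purchases of equities on the domestic stock exchange 1239.9, borrowing by resident firms from foreign banks 1017.5, increase in resident deposits held at foreign banks 434.5; capital account: sale of embassy land to a foreign government 107.5.)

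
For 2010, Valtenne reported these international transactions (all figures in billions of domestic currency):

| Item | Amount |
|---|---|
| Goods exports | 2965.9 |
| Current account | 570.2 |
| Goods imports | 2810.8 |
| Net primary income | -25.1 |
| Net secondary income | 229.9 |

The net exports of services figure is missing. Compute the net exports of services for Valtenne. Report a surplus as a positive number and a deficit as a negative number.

Current account = goods balance + services balance + net primary income + net secondary income
Sum of the known components = 359.9
Net exports of services = CA - (known components) = 570.2 - 359.9 = 210.3

210.3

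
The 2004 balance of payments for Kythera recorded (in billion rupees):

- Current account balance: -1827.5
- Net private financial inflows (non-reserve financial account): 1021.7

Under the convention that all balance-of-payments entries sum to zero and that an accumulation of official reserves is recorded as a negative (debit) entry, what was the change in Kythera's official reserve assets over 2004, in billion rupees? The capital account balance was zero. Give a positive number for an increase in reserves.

-805.8

Official reserve transactions balance = -((-1827.5) + 1021.7) = 805.8
An accumulation of reserves is recorded as a debit (negative entry), so the change in the stock of reserves is the negative of that balance.
Change in official reserves = -(805.8) = -805.8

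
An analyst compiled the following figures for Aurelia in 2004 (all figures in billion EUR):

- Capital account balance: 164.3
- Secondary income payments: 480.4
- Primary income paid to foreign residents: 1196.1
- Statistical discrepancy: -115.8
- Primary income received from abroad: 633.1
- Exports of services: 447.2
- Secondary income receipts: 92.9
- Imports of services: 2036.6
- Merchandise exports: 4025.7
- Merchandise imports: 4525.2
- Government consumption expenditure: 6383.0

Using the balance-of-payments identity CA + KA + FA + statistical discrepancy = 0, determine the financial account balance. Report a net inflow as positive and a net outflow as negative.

2990.9

Goods balance = 4025.7 - 4525.2 = -499.5
Services balance = 447.2 - 2036.6 = -1589.4
Trade balance (goods + services) = -499.5 + (-1589.4) = -2088.9
Net primary income = 633.1 - 1196.1 = -563.0
Net secondary income = 92.9 - 480.4 = -387.5
Current account = -2088.9 + (-563.0) + (-387.5) = -3039.4
Financial account = -(-3039.4 + 164.3 + (-115.8)) = 2990.9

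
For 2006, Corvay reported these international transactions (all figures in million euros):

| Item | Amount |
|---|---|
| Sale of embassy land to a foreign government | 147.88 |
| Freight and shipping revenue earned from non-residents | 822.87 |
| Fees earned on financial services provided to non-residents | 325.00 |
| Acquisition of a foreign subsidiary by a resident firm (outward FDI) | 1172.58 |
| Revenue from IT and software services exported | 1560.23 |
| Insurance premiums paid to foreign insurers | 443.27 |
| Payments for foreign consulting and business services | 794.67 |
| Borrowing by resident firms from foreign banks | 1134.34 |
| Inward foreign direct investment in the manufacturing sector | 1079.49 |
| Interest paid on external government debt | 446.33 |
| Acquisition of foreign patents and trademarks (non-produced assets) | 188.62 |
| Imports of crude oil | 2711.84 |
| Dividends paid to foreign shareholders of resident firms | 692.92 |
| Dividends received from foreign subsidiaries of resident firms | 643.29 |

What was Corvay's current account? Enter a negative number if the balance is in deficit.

-1737.64

Goods: -2711.84
Services: 1560.23 + 325.00 + 822.87 - 443.27 - 794.67 = 1470.16
Primary income: -692.92 - 446.33 + 643.29 = -495.96
Current account = (-2711.84) + 1470.16 + (-495.96) = -1737.64
(Excluded from the current account — capital account: sale of embassy land to a foreign government 147.88, acquisition of foreign patents and trademarks (non-produced assets) 188.62; financial account: acquisition of a foreign subsidiary by a resident firm (outward FDI) 1172.58, borrowing by resident firms from foreign banks 1134.34, inward foreign direct investment in the manufacturing sector 1079.49.)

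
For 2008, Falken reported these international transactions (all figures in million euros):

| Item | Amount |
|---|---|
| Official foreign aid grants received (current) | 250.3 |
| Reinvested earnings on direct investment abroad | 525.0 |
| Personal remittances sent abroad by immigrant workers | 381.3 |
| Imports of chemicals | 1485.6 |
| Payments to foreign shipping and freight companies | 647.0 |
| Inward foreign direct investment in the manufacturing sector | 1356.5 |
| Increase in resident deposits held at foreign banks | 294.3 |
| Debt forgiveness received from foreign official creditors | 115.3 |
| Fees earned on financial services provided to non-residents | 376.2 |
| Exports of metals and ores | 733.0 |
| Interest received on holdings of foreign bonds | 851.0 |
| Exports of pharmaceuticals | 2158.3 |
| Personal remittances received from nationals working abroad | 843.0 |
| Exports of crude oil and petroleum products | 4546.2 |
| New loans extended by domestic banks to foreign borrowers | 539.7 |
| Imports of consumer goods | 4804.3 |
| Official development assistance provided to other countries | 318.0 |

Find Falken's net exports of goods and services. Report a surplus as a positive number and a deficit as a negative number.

Goods: 733.0 - 4804.3 - 1485.6 + 2158.3 + 4546.2 = 1147.6
Services: 376.2 - 647.0 = -270.8
Trade balance = 1147.6 + (-270.8) = 876.8
(Excluded from the trade balance — secondary income: official foreign aid grants received (current) 250.3, personal remittances sent abroad by immigrant workers 381.3, personal remittances received from nationals working abroad 843.0, official development assistance provided to other countries 318.0; primary income: reinvested earnings on direct investment abroad 525.0, interest received on holdings of foreign bonds 851.0; financial account: inward foreign direct investment in the manufacturing sector 1356.5, increase in resident deposits held at foreign banks 294.3, new loans extended by domestic banks to foreign borrowers 539.7; capital account: debt forgiveness received from foreign official creditors 115.3.)

876.8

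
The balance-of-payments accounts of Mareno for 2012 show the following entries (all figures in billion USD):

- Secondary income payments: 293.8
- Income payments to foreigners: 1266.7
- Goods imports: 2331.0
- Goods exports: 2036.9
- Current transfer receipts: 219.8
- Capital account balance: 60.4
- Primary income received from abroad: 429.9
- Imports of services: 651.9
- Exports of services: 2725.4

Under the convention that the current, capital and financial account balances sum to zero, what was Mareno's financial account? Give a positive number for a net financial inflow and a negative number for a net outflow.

Goods balance = 2036.9 - 2331.0 = -294.1
Services balance = 2725.4 - 651.9 = 2073.5
Trade balance (goods + services) = -294.1 + 2073.5 = 1779.4
Net primary income = 429.9 - 1266.7 = -836.8
Net secondary income = 219.8 - 293.8 = -74.0
Current account = 1779.4 + (-836.8) + (-74.0) = 868.6
Financial account = -(868.6 + 60.4) = -929.0

-929.0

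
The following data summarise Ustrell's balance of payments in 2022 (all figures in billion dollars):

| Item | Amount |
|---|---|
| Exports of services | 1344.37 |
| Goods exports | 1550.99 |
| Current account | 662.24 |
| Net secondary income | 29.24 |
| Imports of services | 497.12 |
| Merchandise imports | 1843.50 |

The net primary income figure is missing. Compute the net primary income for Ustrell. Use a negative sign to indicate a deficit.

78.26

Current account = goods balance + services balance + net primary income + net secondary income
Sum of the known components = 583.98
Net primary income = CA - (known components) = 662.24 - 583.98 = 78.26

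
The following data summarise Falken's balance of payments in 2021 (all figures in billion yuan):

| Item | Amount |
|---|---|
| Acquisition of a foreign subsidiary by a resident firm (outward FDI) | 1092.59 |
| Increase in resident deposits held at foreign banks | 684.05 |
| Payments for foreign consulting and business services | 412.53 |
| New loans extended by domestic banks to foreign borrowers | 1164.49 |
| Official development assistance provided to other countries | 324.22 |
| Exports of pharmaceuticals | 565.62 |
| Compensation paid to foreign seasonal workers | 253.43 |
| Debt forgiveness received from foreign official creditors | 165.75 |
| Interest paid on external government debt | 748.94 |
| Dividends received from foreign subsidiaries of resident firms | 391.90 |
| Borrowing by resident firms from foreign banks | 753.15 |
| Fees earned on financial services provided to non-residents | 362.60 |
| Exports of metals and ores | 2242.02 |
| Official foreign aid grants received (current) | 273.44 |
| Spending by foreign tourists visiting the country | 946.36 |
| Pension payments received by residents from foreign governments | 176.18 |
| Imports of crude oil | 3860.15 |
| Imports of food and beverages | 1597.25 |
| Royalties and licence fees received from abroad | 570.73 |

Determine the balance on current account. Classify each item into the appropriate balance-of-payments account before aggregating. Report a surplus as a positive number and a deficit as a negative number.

Goods: 2242.02 - 1597.25 - 3860.15 + 565.62 = -2649.76
Services: 946.36 + 362.60 - 412.53 + 570.73 = 1467.16
Primary income: -253.43 - 748.94 + 391.90 = -610.47
Secondary income: -324.22 + 176.18 + 273.44 = 125.40
Current account = (-2649.76) + 1467.16 + (-610.47) + 125.40 = -1667.67
(Excluded from the current account — financial account: acquisition of a foreign subsidiary by a resident firm (outward FDI) 1092.59, increase in resident deposits held at foreign banks 684.05, new loans extended by domestic banks to foreign borrowers 1164.49, borrowing by resident firms from foreign banks 753.15; capital account: debt forgiveness received from foreign official creditors 165.75.)

-1667.67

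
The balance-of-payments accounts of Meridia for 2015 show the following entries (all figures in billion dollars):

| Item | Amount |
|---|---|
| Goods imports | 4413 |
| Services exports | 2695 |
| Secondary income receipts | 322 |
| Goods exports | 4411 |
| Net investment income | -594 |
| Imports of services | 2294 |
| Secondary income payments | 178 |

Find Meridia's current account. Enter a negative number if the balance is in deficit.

Goods balance = 4411 - 4413 = -2
Services balance = 2695 - 2294 = 401
Trade balance (goods + services) = -2 + 401 = 399
Net primary income = -594
Net secondary income = 322 - 178 = 144
Current account = 399 + (-594) + 144 = -51

-51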